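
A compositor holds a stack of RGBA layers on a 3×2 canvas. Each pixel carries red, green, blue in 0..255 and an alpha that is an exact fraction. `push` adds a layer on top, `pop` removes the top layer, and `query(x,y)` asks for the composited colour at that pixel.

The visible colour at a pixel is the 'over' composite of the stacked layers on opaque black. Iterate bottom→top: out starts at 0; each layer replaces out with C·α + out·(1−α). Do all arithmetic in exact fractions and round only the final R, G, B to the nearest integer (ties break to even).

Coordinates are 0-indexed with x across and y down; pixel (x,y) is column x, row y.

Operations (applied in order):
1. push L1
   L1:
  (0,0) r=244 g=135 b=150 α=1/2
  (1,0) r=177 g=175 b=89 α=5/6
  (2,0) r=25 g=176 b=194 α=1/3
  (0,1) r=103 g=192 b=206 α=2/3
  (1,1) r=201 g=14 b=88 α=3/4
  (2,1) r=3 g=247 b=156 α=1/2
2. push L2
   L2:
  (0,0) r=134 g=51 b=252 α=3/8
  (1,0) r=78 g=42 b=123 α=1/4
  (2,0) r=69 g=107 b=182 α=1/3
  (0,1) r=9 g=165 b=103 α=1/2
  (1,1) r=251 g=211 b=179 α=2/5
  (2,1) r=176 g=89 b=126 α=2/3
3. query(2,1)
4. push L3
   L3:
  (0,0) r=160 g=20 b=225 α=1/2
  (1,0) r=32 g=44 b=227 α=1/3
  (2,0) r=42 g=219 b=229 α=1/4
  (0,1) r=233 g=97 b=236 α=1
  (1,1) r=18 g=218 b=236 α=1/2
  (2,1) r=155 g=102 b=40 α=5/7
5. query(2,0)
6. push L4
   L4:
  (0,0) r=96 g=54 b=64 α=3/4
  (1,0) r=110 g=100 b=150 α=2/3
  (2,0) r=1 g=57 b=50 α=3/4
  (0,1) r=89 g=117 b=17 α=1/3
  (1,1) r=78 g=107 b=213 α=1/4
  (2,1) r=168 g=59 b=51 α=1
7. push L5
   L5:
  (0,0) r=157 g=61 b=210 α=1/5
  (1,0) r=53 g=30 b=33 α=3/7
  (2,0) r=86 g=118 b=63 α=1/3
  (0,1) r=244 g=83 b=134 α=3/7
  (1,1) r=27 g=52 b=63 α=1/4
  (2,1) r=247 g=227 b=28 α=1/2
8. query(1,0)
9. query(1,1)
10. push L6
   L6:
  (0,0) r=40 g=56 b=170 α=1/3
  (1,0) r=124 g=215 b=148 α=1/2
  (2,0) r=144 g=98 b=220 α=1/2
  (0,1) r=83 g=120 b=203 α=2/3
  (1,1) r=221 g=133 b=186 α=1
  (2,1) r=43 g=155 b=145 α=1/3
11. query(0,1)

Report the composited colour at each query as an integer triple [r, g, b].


query (2,1) [L1,L2] — begin 0,0,0
L1 α=1/2: [3/2, 247/2, 78]
L2 α=2/3: [707/6, 201/2, 110]
rounded: [118, 100, 110]

query (2,0) [L1,L2,L3] — begin 0,0,0
after L1 α=1/3: [25/3, 176/3, 194/3]
after L2 α=1/3: [257/9, 673/9, 934/9]
after L3 α=1/4: [383/12, 665/6, 1621/12]
→ [32, 111, 135]

at x=1,y=0 over L1,L2,L3,L4,L5:
after L1 α=5/6: [295/2, 875/6, 445/6]
after L2 α=1/4: [1041/8, 959/8, 691/8]
after L3 α=1/3: [1169/12, 1135/12, 533/4]
after L4 α=2/3: [3809/36, 3535/36, 1733/12]
after L5 α=3/7: [5240/63, 4345/63, 290/3]
→ [83, 69, 97]

(1,1) stack=L1,L2,L3,L4,L5; from [0,0,0]:
L1 α=3/4: [603/4, 21/2, 66]
L2 α=2/5: [3817/20, 907/10, 556/5]
L3 α=1/2: [4177/40, 3087/20, 868/5]
L4 α=1/4: [15651/160, 11401/80, 3669/20]
L5 α=1/4: [51273/640, 38363/320, 12267/80]
= [80, 120, 153]

at x=0,y=1 over L1,L2,L3,L4,L5,L6:
+L1 (α=2/3) → [206/3, 128, 412/3]
+L2 (α=1/2) → [233/6, 293/2, 721/6]
+L3 (α=1) → [233, 97, 236]
+L4 (α=1/3) → [185, 311/3, 163]
+L5 (α=3/7) → [1472/7, 1991/21, 1054/7]
+L6 (α=2/3) → [878/7, 7031/63, 3896/21]
→ [125, 112, 186]


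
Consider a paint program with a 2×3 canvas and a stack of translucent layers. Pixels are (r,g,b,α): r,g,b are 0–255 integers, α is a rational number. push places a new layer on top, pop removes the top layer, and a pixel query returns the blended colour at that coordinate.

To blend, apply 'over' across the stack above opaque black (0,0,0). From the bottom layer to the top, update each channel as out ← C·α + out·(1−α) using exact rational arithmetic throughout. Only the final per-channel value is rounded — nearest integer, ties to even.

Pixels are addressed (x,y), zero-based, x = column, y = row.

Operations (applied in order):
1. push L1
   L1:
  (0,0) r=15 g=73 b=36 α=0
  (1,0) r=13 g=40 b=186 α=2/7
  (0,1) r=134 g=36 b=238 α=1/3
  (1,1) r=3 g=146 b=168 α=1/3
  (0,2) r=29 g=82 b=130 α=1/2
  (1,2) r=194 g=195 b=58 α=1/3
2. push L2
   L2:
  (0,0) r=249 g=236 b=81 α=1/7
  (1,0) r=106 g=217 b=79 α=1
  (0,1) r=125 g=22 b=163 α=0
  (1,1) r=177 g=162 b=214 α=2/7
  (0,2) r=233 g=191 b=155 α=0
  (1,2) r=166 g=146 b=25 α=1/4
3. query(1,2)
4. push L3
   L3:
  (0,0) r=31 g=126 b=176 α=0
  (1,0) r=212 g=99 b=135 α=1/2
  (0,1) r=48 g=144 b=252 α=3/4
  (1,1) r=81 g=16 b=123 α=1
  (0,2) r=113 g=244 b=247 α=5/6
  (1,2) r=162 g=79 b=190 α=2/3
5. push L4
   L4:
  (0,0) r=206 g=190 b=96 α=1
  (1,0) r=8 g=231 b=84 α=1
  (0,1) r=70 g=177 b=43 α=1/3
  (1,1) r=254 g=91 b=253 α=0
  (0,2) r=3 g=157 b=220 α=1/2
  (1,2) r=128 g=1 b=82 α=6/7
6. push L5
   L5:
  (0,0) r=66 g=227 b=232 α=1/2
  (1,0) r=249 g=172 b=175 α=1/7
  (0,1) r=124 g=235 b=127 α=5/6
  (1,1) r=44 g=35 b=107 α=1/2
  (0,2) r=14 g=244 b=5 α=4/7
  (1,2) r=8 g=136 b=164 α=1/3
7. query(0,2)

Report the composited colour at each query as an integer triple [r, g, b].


(1,2) stack=L1,L2; from [0,0,0]:
after L1 α=1/3: [194/3, 65, 58/3]
after L2 α=1/4: [90, 341/4, 83/4]
= [90, 85, 21]

query (0,2) [L1,L2,L3,L4,L5] — begin 0,0,0
after L1 α=1/2: [29/2, 41, 65]
after L2 α=0: [29/2, 41, 65]
after L3 α=5/6: [1159/12, 1261/6, 650/3]
after L4 α=1/2: [1195/24, 2203/12, 655/3]
after L5 α=4/7: [1643/56, 6107/28, 675/7]
→ [29, 218, 96]


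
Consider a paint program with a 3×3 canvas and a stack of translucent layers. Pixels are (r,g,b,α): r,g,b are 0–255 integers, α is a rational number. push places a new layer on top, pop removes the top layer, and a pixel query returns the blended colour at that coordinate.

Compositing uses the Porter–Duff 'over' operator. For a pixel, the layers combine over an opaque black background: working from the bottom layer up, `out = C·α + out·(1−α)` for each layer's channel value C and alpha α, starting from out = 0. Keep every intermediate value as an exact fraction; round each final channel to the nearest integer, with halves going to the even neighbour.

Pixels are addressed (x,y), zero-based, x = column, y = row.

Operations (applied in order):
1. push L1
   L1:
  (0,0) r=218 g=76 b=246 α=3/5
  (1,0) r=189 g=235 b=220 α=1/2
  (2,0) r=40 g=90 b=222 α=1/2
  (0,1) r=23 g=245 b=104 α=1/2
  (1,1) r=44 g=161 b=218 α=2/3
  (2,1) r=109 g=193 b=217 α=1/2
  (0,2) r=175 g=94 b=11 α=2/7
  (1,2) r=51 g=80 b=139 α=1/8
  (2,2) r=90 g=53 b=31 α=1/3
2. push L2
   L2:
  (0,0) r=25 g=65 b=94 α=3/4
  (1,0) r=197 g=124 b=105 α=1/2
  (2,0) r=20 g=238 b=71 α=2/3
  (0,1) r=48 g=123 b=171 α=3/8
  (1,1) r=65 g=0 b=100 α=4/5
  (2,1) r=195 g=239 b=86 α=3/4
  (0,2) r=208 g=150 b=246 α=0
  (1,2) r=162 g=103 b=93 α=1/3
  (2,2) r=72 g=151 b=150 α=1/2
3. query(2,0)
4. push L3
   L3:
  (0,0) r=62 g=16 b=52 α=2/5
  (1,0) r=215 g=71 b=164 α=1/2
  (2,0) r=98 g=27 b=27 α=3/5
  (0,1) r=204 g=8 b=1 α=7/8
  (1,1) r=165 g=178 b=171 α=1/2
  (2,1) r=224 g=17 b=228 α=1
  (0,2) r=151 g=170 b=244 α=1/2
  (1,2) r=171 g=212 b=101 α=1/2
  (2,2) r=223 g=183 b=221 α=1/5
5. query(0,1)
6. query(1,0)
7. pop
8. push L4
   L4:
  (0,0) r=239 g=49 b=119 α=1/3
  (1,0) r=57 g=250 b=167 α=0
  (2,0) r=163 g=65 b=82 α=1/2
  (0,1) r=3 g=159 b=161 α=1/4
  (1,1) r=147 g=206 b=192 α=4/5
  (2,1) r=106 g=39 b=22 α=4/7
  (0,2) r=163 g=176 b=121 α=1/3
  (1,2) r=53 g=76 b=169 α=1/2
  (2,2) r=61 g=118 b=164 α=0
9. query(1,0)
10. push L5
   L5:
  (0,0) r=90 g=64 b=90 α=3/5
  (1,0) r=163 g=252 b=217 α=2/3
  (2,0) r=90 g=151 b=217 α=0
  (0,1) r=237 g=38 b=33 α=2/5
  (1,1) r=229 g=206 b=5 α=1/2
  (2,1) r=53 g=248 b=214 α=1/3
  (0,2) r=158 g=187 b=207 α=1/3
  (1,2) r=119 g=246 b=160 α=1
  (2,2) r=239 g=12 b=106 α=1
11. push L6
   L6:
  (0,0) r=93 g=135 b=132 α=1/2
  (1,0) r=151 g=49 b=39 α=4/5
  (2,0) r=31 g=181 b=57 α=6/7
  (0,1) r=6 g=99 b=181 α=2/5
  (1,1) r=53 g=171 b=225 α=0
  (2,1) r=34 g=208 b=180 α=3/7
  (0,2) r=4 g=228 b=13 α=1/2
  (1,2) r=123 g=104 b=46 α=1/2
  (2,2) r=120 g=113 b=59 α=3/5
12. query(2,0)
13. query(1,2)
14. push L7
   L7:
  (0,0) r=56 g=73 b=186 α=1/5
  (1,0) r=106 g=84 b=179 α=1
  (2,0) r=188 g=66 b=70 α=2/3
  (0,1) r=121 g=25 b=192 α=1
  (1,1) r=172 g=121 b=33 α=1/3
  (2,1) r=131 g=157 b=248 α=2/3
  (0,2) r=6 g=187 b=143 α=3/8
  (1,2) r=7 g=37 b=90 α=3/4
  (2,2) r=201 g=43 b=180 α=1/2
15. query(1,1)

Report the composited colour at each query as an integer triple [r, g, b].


at x=2,y=0 over L1,L2:
L1 α=1/2: [20, 45, 111]
L2 α=2/3: [20, 521/3, 253/3]
rounded: [20, 174, 84]

query (0,1) [L1,L2,L3] — begin 0,0,0
+L1 (α=1/2) → [23/2, 245/2, 52]
+L2 (α=3/8) → [403/16, 1963/16, 773/8]
+L3 (α=7/8) → [23251/128, 2859/128, 829/64]
= [182, 22, 13]

(1,0) stack=L1,L2,L3; from [0,0,0]:
+L1 (α=1/2) → [189/2, 235/2, 110]
+L2 (α=1/2) → [583/4, 483/4, 215/2]
+L3 (α=1/2) → [1443/8, 767/8, 543/4]
rounded: [180, 96, 136]

(1,0) stack=L1,L2,L4; from [0,0,0]:
+L1 (α=1/2) → [189/2, 235/2, 110]
+L2 (α=1/2) → [583/4, 483/4, 215/2]
+L4 (α=0) → [583/4, 483/4, 215/2]
→ [146, 121, 108]

query (2,0) [L1,L2,L4,L5,L6] — begin 0,0,0
after L1 α=1/2: [20, 45, 111]
after L2 α=2/3: [20, 521/3, 253/3]
after L4 α=1/2: [183/2, 358/3, 499/6]
after L5 α=0: [183/2, 358/3, 499/6]
after L6 α=6/7: [555/14, 3616/21, 2551/42]
rounded: [40, 172, 61]

at x=1,y=2 over L1,L2,L4,L5,L6:
L1 α=1/8: [51/8, 10, 139/8]
L2 α=1/3: [233/4, 41, 511/12]
L4 α=1/2: [445/8, 117/2, 2539/24]
L5 α=1: [119, 246, 160]
L6 α=1/2: [121, 175, 103]
→ [121, 175, 103]

(1,1) stack=L1,L2,L4,L5,L6,L7; from [0,0,0]:
+L1 (α=2/3) → [88/3, 322/3, 436/3]
+L2 (α=4/5) → [868/15, 322/15, 1636/15]
+L4 (α=4/5) → [9688/75, 12682/75, 13156/75]
+L5 (α=1/2) → [26863/150, 14066/75, 13531/150]
+L6 (α=0) → [26863/150, 14066/75, 13531/150]
+L7 (α=1/3) → [39763/225, 37207/225, 16006/225]
→ [177, 165, 71]


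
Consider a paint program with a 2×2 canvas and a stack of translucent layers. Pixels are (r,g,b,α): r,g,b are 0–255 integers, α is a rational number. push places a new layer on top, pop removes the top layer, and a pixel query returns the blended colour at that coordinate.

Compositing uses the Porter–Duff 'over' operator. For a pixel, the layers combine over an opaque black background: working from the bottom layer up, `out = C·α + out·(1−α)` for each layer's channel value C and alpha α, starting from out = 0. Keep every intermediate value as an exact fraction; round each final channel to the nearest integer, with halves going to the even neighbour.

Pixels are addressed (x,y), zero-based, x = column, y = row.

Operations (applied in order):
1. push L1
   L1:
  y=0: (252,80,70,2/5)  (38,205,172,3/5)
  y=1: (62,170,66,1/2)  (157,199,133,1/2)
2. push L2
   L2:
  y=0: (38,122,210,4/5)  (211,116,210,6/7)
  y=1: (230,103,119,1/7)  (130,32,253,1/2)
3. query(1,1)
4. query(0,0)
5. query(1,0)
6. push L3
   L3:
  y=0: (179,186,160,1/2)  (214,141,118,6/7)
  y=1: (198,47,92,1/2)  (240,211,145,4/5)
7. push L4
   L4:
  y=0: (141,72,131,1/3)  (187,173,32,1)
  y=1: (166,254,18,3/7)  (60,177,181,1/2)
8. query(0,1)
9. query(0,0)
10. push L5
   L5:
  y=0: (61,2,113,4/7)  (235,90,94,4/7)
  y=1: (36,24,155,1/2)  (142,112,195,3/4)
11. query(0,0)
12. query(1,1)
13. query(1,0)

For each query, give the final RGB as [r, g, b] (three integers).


(1,1) stack=L1,L2; from [0,0,0]:
+L1 (α=1/2) → [157/2, 199/2, 133/2]
+L2 (α=1/2) → [417/4, 263/4, 639/4]
rounded: [104, 66, 160]

at x=0,y=0 over L1,L2:
L1 α=2/5: [504/5, 32, 28]
L2 α=4/5: [1264/25, 104, 868/5]
= [51, 104, 174]

query (1,0) [L1,L2] — begin 0,0,0
+L1 (α=3/5) → [114/5, 123, 516/5]
+L2 (α=6/7) → [6444/35, 117, 6816/35]
→ [184, 117, 195]

query (0,1) [L1,L2,L3,L4] — begin 0,0,0
+L1 (α=1/2) → [31, 85, 33]
+L2 (α=1/7) → [416/7, 613/7, 317/7]
+L3 (α=1/2) → [901/7, 471/7, 961/14]
+L4 (α=3/7) → [7090/49, 7218/49, 2300/49]
→ [145, 147, 47]

at x=0,y=0 over L1,L2,L3,L4:
+L1 (α=2/5) → [504/5, 32, 28]
+L2 (α=4/5) → [1264/25, 104, 868/5]
+L3 (α=1/2) → [5739/50, 145, 834/5]
+L4 (α=1/3) → [3088/25, 362/3, 2323/15]
= [124, 121, 155]

(0,0) stack=L1,L2,L3,L4,L5; from [0,0,0]:
after L1 α=2/5: [504/5, 32, 28]
after L2 α=4/5: [1264/25, 104, 868/5]
after L3 α=1/2: [5739/50, 145, 834/5]
after L4 α=1/3: [3088/25, 362/3, 2323/15]
after L5 α=4/7: [15364/175, 370/7, 4583/35]
→ [88, 53, 131]

(1,1) stack=L1,L2,L3,L4,L5; from [0,0,0]:
L1 α=1/2: [157/2, 199/2, 133/2]
L2 α=1/2: [417/4, 263/4, 639/4]
L3 α=4/5: [4257/20, 3639/20, 2959/20]
L4 α=1/2: [5457/40, 7179/40, 6579/40]
L5 α=3/4: [22497/160, 20619/160, 29979/160]
= [141, 129, 187]

query (1,0) [L1,L2,L3,L4,L5] — begin 0,0,0
L1 α=3/5: [114/5, 123, 516/5]
L2 α=6/7: [6444/35, 117, 6816/35]
L3 α=6/7: [51384/245, 963/7, 31596/245]
L4 α=1: [187, 173, 32]
L5 α=4/7: [1501/7, 879/7, 472/7]
rounded: [214, 126, 67]


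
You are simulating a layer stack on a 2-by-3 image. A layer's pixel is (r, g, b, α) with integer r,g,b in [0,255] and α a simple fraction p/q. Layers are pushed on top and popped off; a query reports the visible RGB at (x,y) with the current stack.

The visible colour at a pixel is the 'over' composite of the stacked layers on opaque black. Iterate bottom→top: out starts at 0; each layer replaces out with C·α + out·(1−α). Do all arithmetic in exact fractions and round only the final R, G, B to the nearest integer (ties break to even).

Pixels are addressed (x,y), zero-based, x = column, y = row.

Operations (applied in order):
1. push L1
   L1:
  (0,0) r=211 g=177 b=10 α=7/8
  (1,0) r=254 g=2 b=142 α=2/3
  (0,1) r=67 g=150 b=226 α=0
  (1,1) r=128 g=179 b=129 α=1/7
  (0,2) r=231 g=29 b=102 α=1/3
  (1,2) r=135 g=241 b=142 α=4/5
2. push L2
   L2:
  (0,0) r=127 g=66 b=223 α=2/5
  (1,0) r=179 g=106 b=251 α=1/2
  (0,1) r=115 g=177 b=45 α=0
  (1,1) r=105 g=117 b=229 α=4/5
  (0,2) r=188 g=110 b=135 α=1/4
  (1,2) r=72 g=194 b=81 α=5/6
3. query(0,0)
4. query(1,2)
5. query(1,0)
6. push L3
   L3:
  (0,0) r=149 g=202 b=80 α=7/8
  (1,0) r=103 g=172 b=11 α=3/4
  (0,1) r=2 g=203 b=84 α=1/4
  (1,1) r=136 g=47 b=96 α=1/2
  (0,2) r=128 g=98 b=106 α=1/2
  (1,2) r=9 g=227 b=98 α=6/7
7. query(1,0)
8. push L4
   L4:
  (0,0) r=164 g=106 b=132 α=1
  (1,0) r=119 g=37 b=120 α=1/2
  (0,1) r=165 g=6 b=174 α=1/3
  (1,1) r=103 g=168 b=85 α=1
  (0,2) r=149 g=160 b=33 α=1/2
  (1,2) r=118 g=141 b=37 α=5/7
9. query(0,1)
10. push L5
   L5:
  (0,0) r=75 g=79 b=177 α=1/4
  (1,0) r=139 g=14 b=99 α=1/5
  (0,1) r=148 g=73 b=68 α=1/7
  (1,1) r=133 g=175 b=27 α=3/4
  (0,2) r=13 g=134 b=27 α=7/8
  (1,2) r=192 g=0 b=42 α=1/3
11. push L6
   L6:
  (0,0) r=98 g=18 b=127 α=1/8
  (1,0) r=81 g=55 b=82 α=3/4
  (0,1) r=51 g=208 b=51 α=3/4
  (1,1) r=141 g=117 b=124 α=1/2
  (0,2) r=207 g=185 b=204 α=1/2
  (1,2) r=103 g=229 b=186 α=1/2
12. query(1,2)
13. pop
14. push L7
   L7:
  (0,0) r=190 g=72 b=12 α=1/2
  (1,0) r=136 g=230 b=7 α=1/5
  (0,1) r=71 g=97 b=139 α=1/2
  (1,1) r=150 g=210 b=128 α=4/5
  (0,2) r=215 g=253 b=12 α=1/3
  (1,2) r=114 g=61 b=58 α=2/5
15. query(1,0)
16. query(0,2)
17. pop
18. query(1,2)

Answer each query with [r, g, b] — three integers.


at x=0,y=0 over L1,L2:
after L1 α=7/8: [1477/8, 1239/8, 35/4]
after L2 α=2/5: [6463/40, 4773/40, 1889/20]
rounded: [162, 119, 94]

query (1,2) [L1,L2] — begin 0,0,0
+L1 (α=4/5) → [108, 964/5, 568/5]
+L2 (α=5/6) → [78, 969/5, 2593/30]
→ [78, 194, 86]

(1,0) stack=L1,L2; from [0,0,0]:
+L1 (α=2/3) → [508/3, 4/3, 284/3]
+L2 (α=1/2) → [1045/6, 161/3, 1037/6]
= [174, 54, 173]

query (1,0) [L1,L2,L3] — begin 0,0,0
after L1 α=2/3: [508/3, 4/3, 284/3]
after L2 α=1/2: [1045/6, 161/3, 1037/6]
after L3 α=3/4: [2899/24, 1709/12, 1235/24]
= [121, 142, 51]

(0,1) stack=L1,L2,L3,L4; from [0,0,0]:
after L1 α=0: [0, 0, 0]
after L2 α=0: [0, 0, 0]
after L3 α=1/4: [1/2, 203/4, 21]
after L4 α=1/3: [166/3, 215/6, 72]
= [55, 36, 72]

(1,2) stack=L1,L2,L3,L4,L5,L6; from [0,0,0]:
after L1 α=4/5: [108, 964/5, 568/5]
after L2 α=5/6: [78, 969/5, 2593/30]
after L3 α=6/7: [132/7, 7779/35, 20233/210]
after L4 α=5/7: [4394/49, 40233/245, 39658/735]
after L5 α=1/3: [18196/147, 26822/245, 110186/2205]
after L6 α=1/2: [33337/294, 82927/490, 260158/2205]
→ [113, 169, 118]

(1,0) stack=L1,L2,L3,L4,L5,L7; from [0,0,0]:
after L1 α=2/3: [508/3, 4/3, 284/3]
after L2 α=1/2: [1045/6, 161/3, 1037/6]
after L3 α=3/4: [2899/24, 1709/12, 1235/24]
after L4 α=1/2: [5755/48, 2153/24, 4115/48]
after L5 α=1/5: [7423/60, 2237/30, 5303/60]
after L7 α=1/5: [9463/75, 7924/75, 5408/75]
rounded: [126, 106, 72]

query (0,2) [L1,L2,L3,L4,L5,L7] — begin 0,0,0
after L1 α=1/3: [77, 29/3, 34]
after L2 α=1/4: [419/4, 139/4, 237/4]
after L3 α=1/2: [931/8, 531/8, 661/8]
after L4 α=1/2: [2123/16, 1811/16, 925/16]
after L5 α=7/8: [3579/128, 16819/128, 3949/128]
after L7 α=1/3: [17339/192, 33011/192, 4717/192]
rounded: [90, 172, 25]

at x=1,y=2 over L1,L2,L3,L4,L5:
+L1 (α=4/5) → [108, 964/5, 568/5]
+L2 (α=5/6) → [78, 969/5, 2593/30]
+L3 (α=6/7) → [132/7, 7779/35, 20233/210]
+L4 (α=5/7) → [4394/49, 40233/245, 39658/735]
+L5 (α=1/3) → [18196/147, 26822/245, 110186/2205]
→ [124, 109, 50]


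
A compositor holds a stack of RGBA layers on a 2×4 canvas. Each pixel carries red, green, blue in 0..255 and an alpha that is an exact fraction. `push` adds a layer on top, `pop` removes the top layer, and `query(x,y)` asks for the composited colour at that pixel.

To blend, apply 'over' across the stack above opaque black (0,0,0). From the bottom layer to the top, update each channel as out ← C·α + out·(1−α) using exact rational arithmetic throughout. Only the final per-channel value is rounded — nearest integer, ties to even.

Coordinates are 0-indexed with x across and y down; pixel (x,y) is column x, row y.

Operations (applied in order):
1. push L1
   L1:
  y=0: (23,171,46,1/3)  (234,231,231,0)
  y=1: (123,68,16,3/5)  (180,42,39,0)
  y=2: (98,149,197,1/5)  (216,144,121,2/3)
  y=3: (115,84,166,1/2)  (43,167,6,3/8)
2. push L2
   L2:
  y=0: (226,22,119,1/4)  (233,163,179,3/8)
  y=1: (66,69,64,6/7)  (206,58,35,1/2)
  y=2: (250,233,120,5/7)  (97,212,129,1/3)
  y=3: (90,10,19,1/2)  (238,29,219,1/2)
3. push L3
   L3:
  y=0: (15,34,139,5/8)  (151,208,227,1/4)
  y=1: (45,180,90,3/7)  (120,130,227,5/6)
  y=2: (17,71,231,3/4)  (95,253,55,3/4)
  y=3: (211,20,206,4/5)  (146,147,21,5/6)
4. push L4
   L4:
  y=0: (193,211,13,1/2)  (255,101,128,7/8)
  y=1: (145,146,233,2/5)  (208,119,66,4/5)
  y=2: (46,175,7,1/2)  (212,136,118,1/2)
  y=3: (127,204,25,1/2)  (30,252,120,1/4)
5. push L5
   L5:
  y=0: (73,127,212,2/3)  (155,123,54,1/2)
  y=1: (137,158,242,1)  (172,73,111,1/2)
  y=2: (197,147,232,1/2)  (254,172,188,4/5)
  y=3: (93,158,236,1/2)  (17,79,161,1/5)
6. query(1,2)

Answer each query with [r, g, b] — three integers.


query (1,2) [L1,L2,L3,L4,L5] — begin 0,0,0
L1 α=2/3: [144, 96, 242/3]
L2 α=1/3: [385/3, 404/3, 871/9]
L3 α=3/4: [310/3, 2681/12, 589/9]
L4 α=1/2: [473/3, 4313/24, 1651/18]
L5 α=4/5: [3521/15, 4165/24, 15187/90]
→ [235, 174, 169]


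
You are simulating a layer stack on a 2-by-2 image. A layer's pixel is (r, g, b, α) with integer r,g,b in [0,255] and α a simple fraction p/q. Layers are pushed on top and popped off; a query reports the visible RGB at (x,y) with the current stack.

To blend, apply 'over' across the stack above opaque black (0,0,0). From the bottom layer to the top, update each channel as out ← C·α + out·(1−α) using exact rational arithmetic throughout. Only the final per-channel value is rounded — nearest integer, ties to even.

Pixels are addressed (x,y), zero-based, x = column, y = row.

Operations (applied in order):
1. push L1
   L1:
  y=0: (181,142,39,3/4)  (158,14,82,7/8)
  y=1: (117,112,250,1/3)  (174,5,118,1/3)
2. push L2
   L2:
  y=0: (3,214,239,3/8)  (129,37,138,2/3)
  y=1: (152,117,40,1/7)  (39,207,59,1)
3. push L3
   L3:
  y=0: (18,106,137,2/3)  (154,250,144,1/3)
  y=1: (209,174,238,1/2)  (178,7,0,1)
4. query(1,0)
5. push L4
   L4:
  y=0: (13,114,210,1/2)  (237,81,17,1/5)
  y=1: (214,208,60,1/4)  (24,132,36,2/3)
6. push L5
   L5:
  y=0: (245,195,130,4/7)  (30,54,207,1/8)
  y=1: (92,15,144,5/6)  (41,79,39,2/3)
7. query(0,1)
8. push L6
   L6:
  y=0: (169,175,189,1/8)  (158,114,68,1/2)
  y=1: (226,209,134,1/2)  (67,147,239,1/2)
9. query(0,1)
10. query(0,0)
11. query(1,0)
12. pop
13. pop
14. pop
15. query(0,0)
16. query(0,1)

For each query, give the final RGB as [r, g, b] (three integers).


(1,0) stack=L1,L2,L3; from [0,0,0]:
after L1 α=7/8: [553/4, 49/4, 287/4]
after L2 α=2/3: [1585/12, 115/4, 1391/12]
after L3 α=1/3: [2509/18, 205/2, 2255/18]
rounded: [139, 102, 125]

query (0,1) [L1,L2,L3,L4,L5] — begin 0,0,0
L1 α=1/3: [39, 112/3, 250/3]
L2 α=1/7: [386/7, 341/7, 540/7]
L3 α=1/2: [1849/14, 1559/14, 1103/7]
L4 α=1/4: [8543/56, 7589/56, 3729/28]
L5 α=5/6: [34303/336, 11789/336, 7963/56]
rounded: [102, 35, 142]

query (0,1) [L1,L2,L3,L4,L5,L6] — begin 0,0,0
+L1 (α=1/3) → [39, 112/3, 250/3]
+L2 (α=1/7) → [386/7, 341/7, 540/7]
+L3 (α=1/2) → [1849/14, 1559/14, 1103/7]
+L4 (α=1/4) → [8543/56, 7589/56, 3729/28]
+L5 (α=5/6) → [34303/336, 11789/336, 7963/56]
+L6 (α=1/2) → [110239/672, 82013/672, 15467/112]
= [164, 122, 138]

query (0,0) [L1,L2,L3,L4,L5,L6] — begin 0,0,0
+L1 (α=3/4) → [543/4, 213/2, 117/4]
+L2 (α=3/8) → [2751/32, 2349/16, 3453/32]
+L3 (α=2/3) → [1301/32, 5741/48, 12221/96]
+L4 (α=1/2) → [1717/64, 11213/96, 32381/192]
+L5 (α=4/7) → [67871/448, 36173/224, 65661/448]
+L6 (α=1/8) → [78687/512, 41773/256, 77757/512]
rounded: [154, 163, 152]

at x=1,y=0 over L1,L2,L3,L4,L5,L6:
L1 α=7/8: [553/4, 49/4, 287/4]
L2 α=2/3: [1585/12, 115/4, 1391/12]
L3 α=1/3: [2509/18, 205/2, 2255/18]
L4 α=1/5: [7151/45, 491/5, 4663/45]
L5 α=1/8: [51407/360, 3707/40, 10489/90]
L6 α=1/2: [108287/720, 8267/80, 16609/180]
rounded: [150, 103, 92]

(0,0) stack=L1,L2,L3; from [0,0,0]:
after L1 α=3/4: [543/4, 213/2, 117/4]
after L2 α=3/8: [2751/32, 2349/16, 3453/32]
after L3 α=2/3: [1301/32, 5741/48, 12221/96]
= [41, 120, 127]

at x=0,y=1 over L1,L2,L3:
L1 α=1/3: [39, 112/3, 250/3]
L2 α=1/7: [386/7, 341/7, 540/7]
L3 α=1/2: [1849/14, 1559/14, 1103/7]
rounded: [132, 111, 158]


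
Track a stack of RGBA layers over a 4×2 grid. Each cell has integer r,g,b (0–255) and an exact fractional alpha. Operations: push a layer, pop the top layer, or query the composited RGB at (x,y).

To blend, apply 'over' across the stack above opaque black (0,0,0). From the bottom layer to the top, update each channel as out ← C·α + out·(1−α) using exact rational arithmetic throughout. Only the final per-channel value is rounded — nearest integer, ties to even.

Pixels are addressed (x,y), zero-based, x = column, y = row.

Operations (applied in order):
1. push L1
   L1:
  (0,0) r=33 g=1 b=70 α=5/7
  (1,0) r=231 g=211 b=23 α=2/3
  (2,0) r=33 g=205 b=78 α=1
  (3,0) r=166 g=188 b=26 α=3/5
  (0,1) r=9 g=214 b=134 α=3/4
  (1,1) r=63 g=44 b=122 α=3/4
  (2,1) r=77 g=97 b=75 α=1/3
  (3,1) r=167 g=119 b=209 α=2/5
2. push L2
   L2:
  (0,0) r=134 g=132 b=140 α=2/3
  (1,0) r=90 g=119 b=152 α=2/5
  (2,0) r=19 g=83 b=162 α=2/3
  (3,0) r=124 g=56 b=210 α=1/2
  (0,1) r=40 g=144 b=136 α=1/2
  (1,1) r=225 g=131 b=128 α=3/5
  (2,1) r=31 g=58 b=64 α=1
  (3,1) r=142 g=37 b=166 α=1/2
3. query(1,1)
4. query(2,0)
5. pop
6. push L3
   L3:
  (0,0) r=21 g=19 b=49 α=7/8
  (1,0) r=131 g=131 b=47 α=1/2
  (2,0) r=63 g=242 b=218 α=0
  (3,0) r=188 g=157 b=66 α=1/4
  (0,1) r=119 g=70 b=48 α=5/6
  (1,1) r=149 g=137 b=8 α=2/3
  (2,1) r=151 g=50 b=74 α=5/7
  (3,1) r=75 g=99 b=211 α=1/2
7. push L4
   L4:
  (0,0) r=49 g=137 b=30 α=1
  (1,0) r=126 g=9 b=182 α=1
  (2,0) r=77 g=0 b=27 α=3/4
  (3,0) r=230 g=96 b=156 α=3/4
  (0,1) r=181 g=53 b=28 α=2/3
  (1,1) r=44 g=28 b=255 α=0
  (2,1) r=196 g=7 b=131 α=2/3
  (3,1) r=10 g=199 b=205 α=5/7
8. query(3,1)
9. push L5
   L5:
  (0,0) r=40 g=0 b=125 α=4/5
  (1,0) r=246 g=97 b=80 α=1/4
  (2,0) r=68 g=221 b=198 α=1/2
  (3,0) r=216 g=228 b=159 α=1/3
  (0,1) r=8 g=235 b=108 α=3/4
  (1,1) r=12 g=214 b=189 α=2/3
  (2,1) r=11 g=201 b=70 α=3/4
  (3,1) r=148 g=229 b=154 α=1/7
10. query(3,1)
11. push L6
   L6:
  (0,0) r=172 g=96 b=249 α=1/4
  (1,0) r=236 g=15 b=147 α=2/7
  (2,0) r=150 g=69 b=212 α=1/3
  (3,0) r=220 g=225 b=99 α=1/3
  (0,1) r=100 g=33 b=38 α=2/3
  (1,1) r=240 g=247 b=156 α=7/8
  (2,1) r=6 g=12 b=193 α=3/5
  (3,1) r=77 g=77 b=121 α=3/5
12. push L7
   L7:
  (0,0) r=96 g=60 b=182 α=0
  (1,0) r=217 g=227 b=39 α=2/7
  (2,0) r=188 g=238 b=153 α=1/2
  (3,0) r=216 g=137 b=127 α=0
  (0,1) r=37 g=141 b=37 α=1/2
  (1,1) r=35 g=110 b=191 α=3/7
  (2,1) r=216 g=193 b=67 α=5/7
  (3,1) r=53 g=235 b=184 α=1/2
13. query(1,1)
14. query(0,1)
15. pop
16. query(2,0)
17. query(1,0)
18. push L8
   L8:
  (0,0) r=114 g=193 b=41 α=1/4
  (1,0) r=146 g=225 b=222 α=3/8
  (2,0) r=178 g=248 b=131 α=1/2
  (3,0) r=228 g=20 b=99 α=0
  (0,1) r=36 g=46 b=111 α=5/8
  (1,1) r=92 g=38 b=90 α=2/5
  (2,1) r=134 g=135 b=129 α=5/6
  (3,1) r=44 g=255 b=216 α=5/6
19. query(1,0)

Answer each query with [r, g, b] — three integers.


at x=1,y=1 over L1,L2:
after L1 α=3/4: [189/4, 33, 183/2]
after L2 α=3/5: [1539/10, 459/5, 567/5]
rounded: [154, 92, 113]

query (2,0) [L1,L2] — begin 0,0,0
L1 α=1: [33, 205, 78]
L2 α=2/3: [71/3, 371/3, 134]
→ [24, 124, 134]

query (3,1) [L1,L3,L4] — begin 0,0,0
L1 α=2/5: [334/5, 238/5, 418/5]
L3 α=1/2: [709/10, 733/10, 1473/10]
L4 α=5/7: [137/5, 5708/35, 6598/35]
rounded: [27, 163, 189]

(3,1) stack=L1,L3,L4,L5; from [0,0,0]:
after L1 α=2/5: [334/5, 238/5, 418/5]
after L3 α=1/2: [709/10, 733/10, 1473/10]
after L4 α=5/7: [137/5, 5708/35, 6598/35]
after L5 α=1/7: [1562/35, 42263/245, 44978/245]
rounded: [45, 173, 184]

query (1,1) [L1,L3,L4,L5,L6,L7] — begin 0,0,0
after L1 α=3/4: [189/4, 33, 183/2]
after L3 α=2/3: [1381/12, 307/3, 215/6]
after L4 α=0: [1381/12, 307/3, 215/6]
after L5 α=2/3: [1669/36, 1591/9, 2483/18]
after L6 α=7/8: [62149/288, 2144/9, 22139/144]
after L7 α=3/7: [69709/504, 11546/63, 42767/252]
→ [138, 183, 170]

at x=0,y=1 over L1,L3,L4,L5,L6,L7:
after L1 α=3/4: [27/4, 321/2, 201/2]
after L3 α=5/6: [2407/24, 1021/12, 227/4]
after L4 α=2/3: [11095/72, 2293/36, 451/12]
after L5 α=3/4: [12823/288, 27673/144, 4339/48]
after L6 α=2/3: [70423/864, 37177/432, 7987/144]
after L7 α=1/2: [102391/1728, 98089/864, 13315/288]
→ [59, 114, 46]

(2,0) stack=L1,L3,L4,L5,L6; from [0,0,0]:
after L1 α=1: [33, 205, 78]
after L3 α=0: [33, 205, 78]
after L4 α=3/4: [66, 205/4, 159/4]
after L5 α=1/2: [67, 1089/8, 951/8]
after L6 α=1/3: [284/3, 455/4, 1799/12]
rounded: [95, 114, 150]

query (1,0) [L1,L3,L4,L5,L6] — begin 0,0,0
after L1 α=2/3: [154, 422/3, 46/3]
after L3 α=1/2: [285/2, 815/6, 187/6]
after L4 α=1: [126, 9, 182]
after L5 α=1/4: [156, 31, 313/2]
after L6 α=2/7: [1252/7, 185/7, 2153/14]
= [179, 26, 154]

(1,0) stack=L1,L3,L4,L5,L6,L8; from [0,0,0]:
L1 α=2/3: [154, 422/3, 46/3]
L3 α=1/2: [285/2, 815/6, 187/6]
L4 α=1: [126, 9, 182]
L5 α=1/4: [156, 31, 313/2]
L6 α=2/7: [1252/7, 185/7, 2153/14]
L8 α=3/8: [4663/28, 2825/28, 20089/112]
= [167, 101, 179]


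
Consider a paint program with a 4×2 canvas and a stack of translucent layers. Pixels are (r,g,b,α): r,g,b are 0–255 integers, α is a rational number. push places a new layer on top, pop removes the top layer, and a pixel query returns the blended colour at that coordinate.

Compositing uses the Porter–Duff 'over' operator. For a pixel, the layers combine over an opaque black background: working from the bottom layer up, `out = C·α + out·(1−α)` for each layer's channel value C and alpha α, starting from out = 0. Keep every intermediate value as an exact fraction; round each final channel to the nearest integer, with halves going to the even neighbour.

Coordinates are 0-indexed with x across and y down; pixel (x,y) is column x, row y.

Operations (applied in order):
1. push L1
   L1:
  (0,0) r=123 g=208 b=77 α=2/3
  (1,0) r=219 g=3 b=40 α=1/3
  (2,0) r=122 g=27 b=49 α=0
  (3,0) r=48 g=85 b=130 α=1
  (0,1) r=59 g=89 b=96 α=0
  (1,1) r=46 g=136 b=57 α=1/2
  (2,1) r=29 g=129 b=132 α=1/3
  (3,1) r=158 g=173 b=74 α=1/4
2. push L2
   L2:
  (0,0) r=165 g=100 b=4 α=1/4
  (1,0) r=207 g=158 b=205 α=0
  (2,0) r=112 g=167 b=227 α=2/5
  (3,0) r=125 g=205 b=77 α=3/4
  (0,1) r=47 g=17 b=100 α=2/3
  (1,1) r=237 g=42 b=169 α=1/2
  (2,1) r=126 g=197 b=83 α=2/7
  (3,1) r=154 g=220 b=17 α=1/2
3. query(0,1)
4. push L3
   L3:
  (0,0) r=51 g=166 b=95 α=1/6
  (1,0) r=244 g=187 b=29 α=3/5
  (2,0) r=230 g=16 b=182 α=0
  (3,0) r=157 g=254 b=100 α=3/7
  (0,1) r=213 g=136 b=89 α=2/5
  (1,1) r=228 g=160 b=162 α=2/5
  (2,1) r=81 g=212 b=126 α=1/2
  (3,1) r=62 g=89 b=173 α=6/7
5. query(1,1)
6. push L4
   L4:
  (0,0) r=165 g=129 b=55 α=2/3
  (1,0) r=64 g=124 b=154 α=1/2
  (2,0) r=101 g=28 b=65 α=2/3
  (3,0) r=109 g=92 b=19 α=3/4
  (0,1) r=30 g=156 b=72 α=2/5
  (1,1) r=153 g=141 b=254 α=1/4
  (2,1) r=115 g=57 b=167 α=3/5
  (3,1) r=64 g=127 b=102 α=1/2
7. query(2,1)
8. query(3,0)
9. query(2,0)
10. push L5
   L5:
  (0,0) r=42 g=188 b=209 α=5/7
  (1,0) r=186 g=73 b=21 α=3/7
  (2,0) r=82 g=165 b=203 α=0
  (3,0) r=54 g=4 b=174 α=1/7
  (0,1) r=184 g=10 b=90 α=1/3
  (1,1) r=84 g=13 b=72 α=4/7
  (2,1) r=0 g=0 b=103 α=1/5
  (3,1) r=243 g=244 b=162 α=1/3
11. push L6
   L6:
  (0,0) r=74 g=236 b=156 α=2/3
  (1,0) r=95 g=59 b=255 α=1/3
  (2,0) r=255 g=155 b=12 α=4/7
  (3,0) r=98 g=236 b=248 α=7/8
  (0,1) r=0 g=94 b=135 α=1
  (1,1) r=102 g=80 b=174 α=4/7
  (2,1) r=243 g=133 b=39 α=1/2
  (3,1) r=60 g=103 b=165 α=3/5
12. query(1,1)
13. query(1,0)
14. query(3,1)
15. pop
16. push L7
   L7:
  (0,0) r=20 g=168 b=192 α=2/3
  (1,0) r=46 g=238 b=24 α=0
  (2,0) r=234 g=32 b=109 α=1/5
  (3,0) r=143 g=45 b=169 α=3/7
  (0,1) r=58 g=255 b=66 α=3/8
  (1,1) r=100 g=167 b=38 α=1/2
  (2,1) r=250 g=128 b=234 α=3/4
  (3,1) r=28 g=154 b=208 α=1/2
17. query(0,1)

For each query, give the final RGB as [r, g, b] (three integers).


query (0,1) [L1,L2] — begin 0,0,0
L1 α=0: [0, 0, 0]
L2 α=2/3: [94/3, 34/3, 200/3]
= [31, 11, 67]

at x=1,y=1 over L1,L2,L3:
+L1 (α=1/2) → [23, 68, 57/2]
+L2 (α=1/2) → [130, 55, 395/4]
+L3 (α=2/5) → [846/5, 97, 2481/20]
→ [169, 97, 124]

query (2,1) [L1,L2,L3,L4] — begin 0,0,0
L1 α=1/3: [29/3, 43, 44]
L2 α=2/7: [901/21, 87, 386/7]
L3 α=1/2: [1301/21, 299/2, 634/7]
L4 α=3/5: [9847/105, 94, 955/7]
rounded: [94, 94, 136]

(3,0) stack=L1,L2,L3,L4; from [0,0,0]:
L1 α=1: [48, 85, 130]
L2 α=3/4: [423/4, 175, 361/4]
L3 α=3/7: [894/7, 1462/7, 661/7]
L4 α=3/4: [3183/28, 1697/14, 265/7]
rounded: [114, 121, 38]

query (2,0) [L1,L2,L3,L4] — begin 0,0,0
L1 α=0: [0, 0, 0]
L2 α=2/5: [224/5, 334/5, 454/5]
L3 α=0: [224/5, 334/5, 454/5]
L4 α=2/3: [1234/15, 614/15, 368/5]
→ [82, 41, 74]

at x=1,y=1 over L1,L2,L3,L4,L5,L6:
+L1 (α=1/2) → [23, 68, 57/2]
+L2 (α=1/2) → [130, 55, 395/4]
+L3 (α=2/5) → [846/5, 97, 2481/20]
+L4 (α=1/4) → [3303/20, 108, 12523/80]
+L5 (α=4/7) → [16629/140, 376/7, 60609/560]
+L6 (α=4/7) → [107007/980, 3368/49, 571587/3920]
rounded: [109, 69, 146]

query (1,0) [L1,L2,L3,L4,L5,L6] — begin 0,0,0
after L1 α=1/3: [73, 1, 40/3]
after L2 α=0: [73, 1, 40/3]
after L3 α=3/5: [878/5, 563/5, 341/15]
after L4 α=1/2: [599/5, 1183/10, 2651/30]
after L5 α=3/7: [5186/35, 3461/35, 6247/105]
after L6 α=1/3: [13697/105, 8987/105, 39269/315]
→ [130, 86, 125]

query (3,1) [L1,L2,L3,L4,L5,L6] — begin 0,0,0
after L1 α=1/4: [79/2, 173/4, 37/2]
after L2 α=1/2: [387/4, 1053/8, 71/4]
after L3 α=6/7: [1875/28, 5325/56, 4223/28]
after L4 α=1/2: [3667/56, 12437/112, 7079/56]
after L5 α=1/3: [10471/84, 26101/168, 11615/84]
after L6 α=3/5: [18031/210, 52057/420, 6481/42]
= [86, 124, 154]

query (0,1) [L1,L2,L3,L4,L5,L7] — begin 0,0,0
+L1 (α=0) → [0, 0, 0]
+L2 (α=2/3) → [94/3, 34/3, 200/3]
+L3 (α=2/5) → [104, 306/5, 378/5]
+L4 (α=2/5) → [372/5, 2478/25, 1854/25]
+L5 (α=1/3) → [1664/15, 5206/75, 1986/25]
+L7 (α=3/8) → [1093/12, 16681/120, 372/5]
rounded: [91, 139, 74]


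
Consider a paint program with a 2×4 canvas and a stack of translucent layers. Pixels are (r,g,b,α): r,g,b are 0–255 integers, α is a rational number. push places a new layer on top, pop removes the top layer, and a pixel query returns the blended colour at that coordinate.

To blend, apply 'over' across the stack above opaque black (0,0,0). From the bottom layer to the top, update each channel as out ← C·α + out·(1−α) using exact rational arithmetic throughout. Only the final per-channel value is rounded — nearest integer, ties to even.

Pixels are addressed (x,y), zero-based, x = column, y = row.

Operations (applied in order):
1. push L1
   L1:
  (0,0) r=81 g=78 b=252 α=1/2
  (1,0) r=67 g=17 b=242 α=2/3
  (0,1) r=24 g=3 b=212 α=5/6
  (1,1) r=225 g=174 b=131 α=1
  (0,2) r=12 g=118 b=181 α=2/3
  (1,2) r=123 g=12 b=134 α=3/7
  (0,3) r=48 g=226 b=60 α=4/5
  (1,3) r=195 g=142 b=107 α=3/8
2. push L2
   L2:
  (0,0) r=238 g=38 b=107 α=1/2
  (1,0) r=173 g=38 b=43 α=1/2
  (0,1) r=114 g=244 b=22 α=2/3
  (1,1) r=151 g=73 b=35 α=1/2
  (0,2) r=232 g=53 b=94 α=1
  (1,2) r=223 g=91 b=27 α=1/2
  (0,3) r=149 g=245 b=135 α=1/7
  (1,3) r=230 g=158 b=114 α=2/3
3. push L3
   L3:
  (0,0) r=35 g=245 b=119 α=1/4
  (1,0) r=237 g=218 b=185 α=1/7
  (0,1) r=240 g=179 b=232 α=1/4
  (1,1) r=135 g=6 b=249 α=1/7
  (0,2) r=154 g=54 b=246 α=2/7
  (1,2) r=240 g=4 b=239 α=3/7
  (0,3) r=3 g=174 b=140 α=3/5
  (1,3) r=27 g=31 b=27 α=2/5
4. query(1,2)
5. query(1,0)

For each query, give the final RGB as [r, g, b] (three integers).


query (1,2) [L1,L2,L3] — begin 0,0,0
+L1 (α=3/7) → [369/7, 36/7, 402/7]
+L2 (α=1/2) → [965/7, 673/14, 591/14]
+L3 (α=3/7) → [8900/49, 1430/49, 6201/49]
rounded: [182, 29, 127]

(1,0) stack=L1,L2,L3; from [0,0,0]:
L1 α=2/3: [134/3, 34/3, 484/3]
L2 α=1/2: [653/6, 74/3, 613/6]
L3 α=1/7: [890/7, 366/7, 114]
→ [127, 52, 114]


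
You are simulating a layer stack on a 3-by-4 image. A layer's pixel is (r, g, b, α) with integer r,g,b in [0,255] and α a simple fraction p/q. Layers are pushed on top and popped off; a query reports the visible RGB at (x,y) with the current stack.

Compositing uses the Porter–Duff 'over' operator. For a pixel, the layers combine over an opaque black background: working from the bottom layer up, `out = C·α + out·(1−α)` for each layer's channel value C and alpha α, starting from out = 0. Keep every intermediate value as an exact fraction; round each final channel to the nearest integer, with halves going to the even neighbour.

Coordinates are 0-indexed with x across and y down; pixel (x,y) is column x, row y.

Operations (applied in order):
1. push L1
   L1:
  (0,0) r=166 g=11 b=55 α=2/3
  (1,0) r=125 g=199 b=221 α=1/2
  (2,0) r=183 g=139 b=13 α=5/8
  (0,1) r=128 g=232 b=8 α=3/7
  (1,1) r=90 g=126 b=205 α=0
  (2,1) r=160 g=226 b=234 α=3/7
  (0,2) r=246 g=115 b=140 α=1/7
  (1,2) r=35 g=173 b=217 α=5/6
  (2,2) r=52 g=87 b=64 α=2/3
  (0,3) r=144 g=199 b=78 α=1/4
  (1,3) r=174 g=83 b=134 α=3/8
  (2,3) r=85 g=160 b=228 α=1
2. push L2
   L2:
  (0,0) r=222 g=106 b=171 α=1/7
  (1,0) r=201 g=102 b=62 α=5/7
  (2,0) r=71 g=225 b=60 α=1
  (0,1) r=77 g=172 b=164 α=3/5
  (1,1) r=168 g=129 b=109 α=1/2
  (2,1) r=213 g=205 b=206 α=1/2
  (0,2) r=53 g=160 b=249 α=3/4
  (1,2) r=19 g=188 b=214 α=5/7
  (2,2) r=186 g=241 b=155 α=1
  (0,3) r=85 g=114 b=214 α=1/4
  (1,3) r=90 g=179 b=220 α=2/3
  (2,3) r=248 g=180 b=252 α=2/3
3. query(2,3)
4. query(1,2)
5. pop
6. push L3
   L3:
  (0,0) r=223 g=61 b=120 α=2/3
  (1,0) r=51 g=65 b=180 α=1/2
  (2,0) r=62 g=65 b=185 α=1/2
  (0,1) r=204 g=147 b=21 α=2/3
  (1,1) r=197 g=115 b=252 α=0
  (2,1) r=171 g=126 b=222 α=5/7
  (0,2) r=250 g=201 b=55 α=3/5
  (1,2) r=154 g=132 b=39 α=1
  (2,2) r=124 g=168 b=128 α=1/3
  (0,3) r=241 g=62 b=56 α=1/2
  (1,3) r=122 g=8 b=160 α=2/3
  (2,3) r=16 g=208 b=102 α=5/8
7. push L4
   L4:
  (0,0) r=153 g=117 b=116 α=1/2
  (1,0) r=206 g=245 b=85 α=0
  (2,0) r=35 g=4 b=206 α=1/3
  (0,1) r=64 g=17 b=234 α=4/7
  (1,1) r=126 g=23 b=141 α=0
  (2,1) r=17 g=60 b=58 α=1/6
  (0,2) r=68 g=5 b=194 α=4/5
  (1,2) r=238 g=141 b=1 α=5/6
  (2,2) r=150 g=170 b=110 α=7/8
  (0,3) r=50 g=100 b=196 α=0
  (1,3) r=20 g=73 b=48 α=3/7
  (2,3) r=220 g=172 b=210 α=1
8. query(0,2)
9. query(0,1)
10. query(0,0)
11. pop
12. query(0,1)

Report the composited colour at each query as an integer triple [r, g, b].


query (2,3) [L1,L2] — begin 0,0,0
after L1 α=1: [85, 160, 228]
after L2 α=2/3: [581/3, 520/3, 244]
rounded: [194, 173, 244]

at x=1,y=2 over L1,L2:
after L1 α=5/6: [175/6, 865/6, 1085/6]
after L2 α=5/7: [460/21, 3685/21, 4295/21]
rounded: [22, 175, 205]

query (0,2) [L1,L3,L4] — begin 0,0,0
+L1 (α=1/7) → [246/7, 115/7, 20]
+L3 (α=3/5) → [5742/35, 4451/35, 41]
+L4 (α=4/5) → [15262/175, 5151/175, 817/5]
rounded: [87, 29, 163]

(0,1) stack=L1,L3,L4; from [0,0,0]:
+L1 (α=3/7) → [384/7, 696/7, 24/7]
+L3 (α=2/3) → [1080/7, 918/7, 106/7]
+L4 (α=4/7) → [5032/49, 3230/49, 6870/49]
= [103, 66, 140]

at x=0,y=0 over L1,L3,L4:
+L1 (α=2/3) → [332/3, 22/3, 110/3]
+L3 (α=2/3) → [1670/9, 388/9, 830/9]
+L4 (α=1/2) → [3047/18, 1441/18, 937/9]
→ [169, 80, 104]

query (0,1) [L1,L3] — begin 0,0,0
L1 α=3/7: [384/7, 696/7, 24/7]
L3 α=2/3: [1080/7, 918/7, 106/7]
= [154, 131, 15]


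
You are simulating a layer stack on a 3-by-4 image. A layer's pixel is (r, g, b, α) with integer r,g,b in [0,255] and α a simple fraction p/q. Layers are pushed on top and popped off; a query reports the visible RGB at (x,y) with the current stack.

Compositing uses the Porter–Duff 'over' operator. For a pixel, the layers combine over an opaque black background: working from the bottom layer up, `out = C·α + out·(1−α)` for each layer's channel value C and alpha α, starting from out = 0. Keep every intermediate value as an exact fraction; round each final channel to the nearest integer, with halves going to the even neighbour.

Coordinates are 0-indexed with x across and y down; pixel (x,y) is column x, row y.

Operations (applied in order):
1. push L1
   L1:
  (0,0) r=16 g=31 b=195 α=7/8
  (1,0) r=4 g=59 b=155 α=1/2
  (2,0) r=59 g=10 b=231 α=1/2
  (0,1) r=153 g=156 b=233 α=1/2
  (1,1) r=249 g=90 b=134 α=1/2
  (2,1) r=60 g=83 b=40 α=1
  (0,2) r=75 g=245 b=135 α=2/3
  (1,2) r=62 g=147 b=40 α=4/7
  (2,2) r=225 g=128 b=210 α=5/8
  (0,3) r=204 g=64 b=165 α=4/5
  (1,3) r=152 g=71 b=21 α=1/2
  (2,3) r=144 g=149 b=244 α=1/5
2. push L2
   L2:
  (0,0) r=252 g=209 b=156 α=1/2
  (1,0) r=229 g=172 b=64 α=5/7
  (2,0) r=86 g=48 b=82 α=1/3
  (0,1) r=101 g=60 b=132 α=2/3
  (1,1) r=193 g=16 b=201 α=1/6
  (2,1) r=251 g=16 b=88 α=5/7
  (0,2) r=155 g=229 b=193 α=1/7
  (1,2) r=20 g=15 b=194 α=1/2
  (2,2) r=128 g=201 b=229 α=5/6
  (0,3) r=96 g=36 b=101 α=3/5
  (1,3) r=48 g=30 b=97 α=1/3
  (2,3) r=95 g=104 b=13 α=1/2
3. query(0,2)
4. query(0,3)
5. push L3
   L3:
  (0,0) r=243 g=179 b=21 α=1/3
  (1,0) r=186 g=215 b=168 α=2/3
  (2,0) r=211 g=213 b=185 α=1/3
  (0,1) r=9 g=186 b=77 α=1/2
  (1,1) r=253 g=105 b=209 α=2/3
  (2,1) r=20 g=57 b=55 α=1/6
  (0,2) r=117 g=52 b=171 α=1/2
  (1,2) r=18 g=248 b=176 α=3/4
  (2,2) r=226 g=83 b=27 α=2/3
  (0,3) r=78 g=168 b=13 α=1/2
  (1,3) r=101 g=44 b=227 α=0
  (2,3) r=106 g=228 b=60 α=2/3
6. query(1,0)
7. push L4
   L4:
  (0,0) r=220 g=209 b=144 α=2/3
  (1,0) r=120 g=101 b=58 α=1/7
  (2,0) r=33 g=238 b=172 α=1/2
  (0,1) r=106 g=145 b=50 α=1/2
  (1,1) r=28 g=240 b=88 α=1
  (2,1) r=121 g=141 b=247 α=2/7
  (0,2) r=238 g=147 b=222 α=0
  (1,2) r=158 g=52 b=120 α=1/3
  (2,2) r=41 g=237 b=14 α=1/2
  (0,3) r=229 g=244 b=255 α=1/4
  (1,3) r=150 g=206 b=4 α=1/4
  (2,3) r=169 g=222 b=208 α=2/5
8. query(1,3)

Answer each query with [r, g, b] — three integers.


query (0,2) [L1,L2] — begin 0,0,0
L1 α=2/3: [50, 490/3, 90]
L2 α=1/7: [65, 1209/7, 733/7]
= [65, 173, 105]

at x=0,y=3 over L1,L2:
after L1 α=4/5: [816/5, 256/5, 132]
after L2 α=3/5: [3072/25, 1052/25, 567/5]
= [123, 42, 113]

query (1,0) [L1,L2,L3] — begin 0,0,0
L1 α=1/2: [2, 59/2, 155/2]
L2 α=5/7: [1149/7, 919/7, 475/7]
L3 α=2/3: [1251/7, 3929/21, 2827/21]
= [179, 187, 135]

query (1,3) [L1,L2,L3,L4] — begin 0,0,0
+L1 (α=1/2) → [76, 71/2, 21/2]
+L2 (α=1/3) → [200/3, 101/3, 118/3]
+L3 (α=0) → [200/3, 101/3, 118/3]
+L4 (α=1/4) → [175/2, 307/4, 61/2]
= [88, 77, 30]


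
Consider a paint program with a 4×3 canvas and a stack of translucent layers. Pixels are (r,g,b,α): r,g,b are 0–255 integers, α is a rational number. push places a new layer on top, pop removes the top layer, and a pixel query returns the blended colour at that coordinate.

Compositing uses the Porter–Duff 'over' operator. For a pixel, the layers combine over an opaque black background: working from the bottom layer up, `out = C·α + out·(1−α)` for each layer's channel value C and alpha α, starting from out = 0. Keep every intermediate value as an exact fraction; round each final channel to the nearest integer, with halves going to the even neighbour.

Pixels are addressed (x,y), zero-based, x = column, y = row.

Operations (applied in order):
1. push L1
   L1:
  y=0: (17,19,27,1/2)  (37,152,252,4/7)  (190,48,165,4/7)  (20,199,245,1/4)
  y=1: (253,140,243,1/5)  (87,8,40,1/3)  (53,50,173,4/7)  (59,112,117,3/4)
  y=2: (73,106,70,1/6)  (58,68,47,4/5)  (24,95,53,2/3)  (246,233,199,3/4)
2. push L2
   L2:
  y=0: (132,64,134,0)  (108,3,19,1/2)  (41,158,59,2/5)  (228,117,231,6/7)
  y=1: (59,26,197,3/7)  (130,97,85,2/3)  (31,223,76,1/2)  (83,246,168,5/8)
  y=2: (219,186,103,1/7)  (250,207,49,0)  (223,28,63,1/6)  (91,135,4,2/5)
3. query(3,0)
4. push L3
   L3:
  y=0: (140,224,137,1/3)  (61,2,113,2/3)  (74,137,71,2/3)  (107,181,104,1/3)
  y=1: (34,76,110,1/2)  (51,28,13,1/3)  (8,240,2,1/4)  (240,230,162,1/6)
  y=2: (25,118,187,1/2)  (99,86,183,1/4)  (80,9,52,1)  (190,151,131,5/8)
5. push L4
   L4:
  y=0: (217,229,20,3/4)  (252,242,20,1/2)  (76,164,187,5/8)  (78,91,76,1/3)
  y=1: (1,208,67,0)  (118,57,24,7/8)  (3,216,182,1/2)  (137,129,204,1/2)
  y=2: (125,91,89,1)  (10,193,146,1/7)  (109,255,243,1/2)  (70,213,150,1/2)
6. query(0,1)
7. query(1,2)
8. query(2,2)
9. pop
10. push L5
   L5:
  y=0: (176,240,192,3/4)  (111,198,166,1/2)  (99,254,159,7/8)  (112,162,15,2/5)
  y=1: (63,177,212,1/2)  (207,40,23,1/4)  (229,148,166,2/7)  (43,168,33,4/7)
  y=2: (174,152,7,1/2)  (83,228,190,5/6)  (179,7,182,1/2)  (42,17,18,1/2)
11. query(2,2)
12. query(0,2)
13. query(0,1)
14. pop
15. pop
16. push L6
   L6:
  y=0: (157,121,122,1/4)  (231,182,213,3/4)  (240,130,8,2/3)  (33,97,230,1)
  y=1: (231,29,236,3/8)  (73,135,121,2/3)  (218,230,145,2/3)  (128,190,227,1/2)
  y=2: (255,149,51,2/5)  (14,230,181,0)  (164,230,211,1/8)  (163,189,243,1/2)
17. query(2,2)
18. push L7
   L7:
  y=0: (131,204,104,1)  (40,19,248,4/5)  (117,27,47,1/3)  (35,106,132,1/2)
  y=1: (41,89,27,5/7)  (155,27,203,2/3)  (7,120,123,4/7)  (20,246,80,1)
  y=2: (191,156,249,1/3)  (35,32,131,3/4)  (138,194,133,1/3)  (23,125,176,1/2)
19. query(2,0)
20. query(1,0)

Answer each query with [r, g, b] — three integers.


query (3,0) [L1,L2] — begin 0,0,0
+L1 (α=1/4) → [5, 199/4, 245/4]
+L2 (α=6/7) → [1373/7, 3007/28, 827/4]
= [196, 107, 207]

(0,1) stack=L1,L2,L3,L4; from [0,0,0]:
+L1 (α=1/5) → [253/5, 28, 243/5]
+L2 (α=3/7) → [271/5, 190/7, 561/5]
+L3 (α=1/2) → [441/10, 361/7, 1111/10]
+L4 (α=0) → [441/10, 361/7, 1111/10]
rounded: [44, 52, 111]

(1,2) stack=L1,L2,L3,L4; from [0,0,0]:
after L1 α=4/5: [232/5, 272/5, 188/5]
after L2 α=0: [232/5, 272/5, 188/5]
after L3 α=1/4: [1191/20, 623/10, 1479/20]
after L4 α=1/7: [3673/70, 2834/35, 5897/70]
= [52, 81, 84]

at x=2,y=2 over L1,L2,L3,L4:
after L1 α=2/3: [16, 190/3, 106/3]
after L2 α=1/6: [101/2, 517/9, 719/18]
after L3 α=1: [80, 9, 52]
after L4 α=1/2: [189/2, 132, 295/2]
rounded: [94, 132, 148]

(2,2) stack=L1,L2,L3,L5; from [0,0,0]:
L1 α=2/3: [16, 190/3, 106/3]
L2 α=1/6: [101/2, 517/9, 719/18]
L3 α=1: [80, 9, 52]
L5 α=1/2: [259/2, 8, 117]
→ [130, 8, 117]

at x=0,y=2 over L1,L2,L3,L5:
+L1 (α=1/6) → [73/6, 53/3, 35/3]
+L2 (α=1/7) → [292/7, 292/7, 173/7]
+L3 (α=1/2) → [467/14, 559/7, 741/7]
+L5 (α=1/2) → [2903/28, 1623/14, 395/7]
= [104, 116, 56]

at x=0,y=1 over L1,L2,L3,L5:
after L1 α=1/5: [253/5, 28, 243/5]
after L2 α=3/7: [271/5, 190/7, 561/5]
after L3 α=1/2: [441/10, 361/7, 1111/10]
after L5 α=1/2: [1071/20, 800/7, 3231/20]
rounded: [54, 114, 162]

(2,2) stack=L1,L2,L6; from [0,0,0]:
after L1 α=2/3: [16, 190/3, 106/3]
after L2 α=1/6: [101/2, 517/9, 719/18]
after L6 α=1/8: [1035/16, 5689/72, 8831/144]
→ [65, 79, 61]

(2,0) stack=L1,L2,L6,L7; from [0,0,0]:
+L1 (α=4/7) → [760/7, 192/7, 660/7]
+L2 (α=2/5) → [2854/35, 2788/35, 2806/35]
+L6 (α=2/3) → [19654/105, 11888/105, 1122/35]
+L7 (α=1/3) → [51593/315, 26611/315, 3889/105]
→ [164, 84, 37]

at x=1,y=0 over L1,L2,L6,L7:
L1 α=4/7: [148/7, 608/7, 144]
L2 α=1/2: [452/7, 629/14, 163/2]
L6 α=3/4: [5303/28, 8273/56, 1441/8]
L7 α=4/5: [9783/140, 12529/280, 9377/40]
= [70, 45, 234]
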